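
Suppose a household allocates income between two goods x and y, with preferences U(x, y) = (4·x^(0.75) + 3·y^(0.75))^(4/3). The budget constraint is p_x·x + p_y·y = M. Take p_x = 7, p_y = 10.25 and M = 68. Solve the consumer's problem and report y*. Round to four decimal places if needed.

From the CES first-order condition, (4/3)·(y/x)^(0.25) = p_x/p_y.
Hence y/x = ((3/4)·p_x/p_y)^(1/(0.25)), i.e. raised to the 4 power.
Substitute y = (y/x)·x into the budget: x* = M/(p_x + p_y·(y/x)).
Numerically y/x = 0.068824, so x* = 68/(7 + 10.25·0.068824) = 8.8249 and y* = 0.068824·8.8249 = 0.6074.

y* = 0.6074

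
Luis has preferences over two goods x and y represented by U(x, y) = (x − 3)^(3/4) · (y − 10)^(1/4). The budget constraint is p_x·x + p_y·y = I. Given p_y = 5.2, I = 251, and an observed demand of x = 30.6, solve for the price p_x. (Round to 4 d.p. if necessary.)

Let x' = x−3, y' = y−10. MRS = 3·y'/x' = p_x/p_y.
Substituting into the budget: x* = 3 + 0.75·(I − 3·p_x − 10·p_y)/p_x, and y* = 10 + 0.25·(…)/p_y.
Set x* = 30.6 in the demand function and solve for p_x: p_x = 5.

p_x = 5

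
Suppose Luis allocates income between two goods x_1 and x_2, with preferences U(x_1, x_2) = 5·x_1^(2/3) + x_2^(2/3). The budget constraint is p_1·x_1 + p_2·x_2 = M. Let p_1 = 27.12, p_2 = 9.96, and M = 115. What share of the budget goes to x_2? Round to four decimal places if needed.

From the CES first-order condition, 5·(x_2/x_1)^(1/3) = p_1/p_2.
Hence x_2/x_1 = ((1/5)·p_1/p_2)^(1/(1/3)), i.e. raised to the 3 power.
Substitute x_2 = (x_2/x_1)·x_1 into the budget: x_1* = M/(p_1 + p_2·(x_2/x_1)).
Numerically x_2/x_1 = 0.161503, so x_1* = 115/(27.12 + 9.96·0.161503) = 4.003 and x_2* = 0.161503·4.003 = 0.6465.
Expenditure on x_2: 9.96·0.6465 = 6.4391; share = 0.056.

share on x_2 = 0.056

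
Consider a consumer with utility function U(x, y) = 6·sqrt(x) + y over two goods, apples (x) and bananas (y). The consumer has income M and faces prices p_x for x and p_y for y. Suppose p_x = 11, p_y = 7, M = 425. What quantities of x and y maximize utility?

MU_x = 3/√x, MU_y = 1. Tangency: 3/√x = p_x/p_y.
Solve: √x = 3·p_y/p_x, so x*(p_x,p_y) = (3·p_y/p_x)², and y* = (M − p_x·x*)/p_y.
Plugging in: x* = (3·7/11)² = 3.6446, y* = 54.987.

x* = 3.6446, y* = 54.987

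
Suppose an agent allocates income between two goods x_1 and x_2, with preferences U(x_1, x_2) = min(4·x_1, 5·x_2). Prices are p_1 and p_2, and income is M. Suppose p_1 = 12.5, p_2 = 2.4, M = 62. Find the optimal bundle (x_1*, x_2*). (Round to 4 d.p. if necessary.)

Leontief preferences: the optimum is at the kink where x_1/5 = x_2/4, i.e. x_2 = (4/5)·x_1.
Budget: p_1·x_1 + p_2·(4/5)·x_1 = M, so (5·p_1 + 4·p_2)·x_1 = 5·M.
Demand: x_1*(p_1,p_2,M) = 5·M/(5·p_1 + 4·p_2), x_2* = 4·M/(5·p_1 + 4·p_2).
Here 5·12.5 + 4·2.4 = 72.1, giving x_1* = 4.2996 and x_2* = 3.4397.

x_1* = 4.2996, x_2* = 3.4397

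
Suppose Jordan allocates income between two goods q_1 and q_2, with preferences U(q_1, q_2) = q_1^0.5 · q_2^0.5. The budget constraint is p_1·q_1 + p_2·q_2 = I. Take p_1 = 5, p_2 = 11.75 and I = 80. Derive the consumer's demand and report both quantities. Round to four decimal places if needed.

The MRS is q_2/q_1. Set MRS = p_1/p_2.
Rearranging, p_2·q_2 = p_1·q_1. Substituting into the budget gives p_1·q_1·(1 + 1) = I.
Demand: q_1*(p_1,p_2,I) = 0.5·I/p_1 and q_2* = 0.5·I/p_2.
At p_1=5, p_2=11.75, I=80: q_1* = 0.5·80/5 = 8, q_2* = 3.4043.

q_1* = 8, q_2* = 3.4043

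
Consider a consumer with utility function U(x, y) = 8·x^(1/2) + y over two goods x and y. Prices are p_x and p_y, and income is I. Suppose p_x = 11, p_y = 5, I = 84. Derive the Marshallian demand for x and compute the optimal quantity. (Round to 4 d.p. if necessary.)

MU_x = 4/√x, MU_y = 1. Tangency: 4/√x = p_x/p_y.
Thus x* = (4·p_y/p_x)² — independent of I — with the rest of income spent on y.
Plugging in: x* = (4·5/11)² = 3.3058.

x* = 3.3058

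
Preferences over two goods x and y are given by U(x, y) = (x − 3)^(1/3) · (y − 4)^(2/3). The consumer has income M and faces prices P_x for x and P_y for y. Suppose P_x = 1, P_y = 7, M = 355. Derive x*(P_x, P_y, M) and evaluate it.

x* = 111

Let x' = x−3, y' = y−4. MRS = (1/2)·y'/x' = P_x/P_y.
After buying the subsistence bundle (3, 4), a share 1/3 of the remaining income goes to x: x* = 3 + 1/3·(M − 3P_x − 4P_y)/P_x.
Discretionary income = 355 − 3·1 − 4·7 = 324; x* = 3 + 1/3·324/1 = 111.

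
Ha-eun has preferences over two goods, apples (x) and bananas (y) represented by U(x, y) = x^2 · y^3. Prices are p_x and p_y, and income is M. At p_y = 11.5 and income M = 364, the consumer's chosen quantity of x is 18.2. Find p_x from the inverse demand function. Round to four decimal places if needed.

p_x = 8

Tangency: MRS = (2/3)·y/x = p_x/p_y.
So 2·p_y·y = 3·p_x·x; combined with the budget, a share 0.4 of income goes to x.
Demand: x*(p_x,p_y,M) = 0.4·M/p_x and y* = 0.6·M/p_y.
Set x* = 18.2 in the demand function and solve for p_x: p_x = 8.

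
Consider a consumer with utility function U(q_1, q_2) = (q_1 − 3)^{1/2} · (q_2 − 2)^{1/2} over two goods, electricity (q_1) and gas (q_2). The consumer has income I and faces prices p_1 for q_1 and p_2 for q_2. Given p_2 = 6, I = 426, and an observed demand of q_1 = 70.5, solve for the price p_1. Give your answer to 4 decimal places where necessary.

p_1 = 3

MRS = (q_2−2)/(q_1−3). Tangency with p_1/p_2 gives q_2−2 = (p_1/p_2)·(q_1−3).
Substituting into the budget: q_1* = 3 + 0.5·(I − 3·p_1 − 2·p_2)/p_1, and q_2* = 2 + 0.5·(…)/p_2.
Set q_1* = 70.5 in the demand function and solve for p_1: p_1 = 3.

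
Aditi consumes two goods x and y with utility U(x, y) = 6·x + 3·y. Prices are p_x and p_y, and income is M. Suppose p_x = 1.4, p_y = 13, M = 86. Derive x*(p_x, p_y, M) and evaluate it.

x* = 61.4286

Perfect substitutes: compare marginal utility per dollar. 6/p_x vs 3/p_y → 4.2857 vs 0.2308.
x gives more utility per dollar, so spend all income on x: x* = M/p_x, y* = 0.
Numerically: x* = 61.4286, y* = 0.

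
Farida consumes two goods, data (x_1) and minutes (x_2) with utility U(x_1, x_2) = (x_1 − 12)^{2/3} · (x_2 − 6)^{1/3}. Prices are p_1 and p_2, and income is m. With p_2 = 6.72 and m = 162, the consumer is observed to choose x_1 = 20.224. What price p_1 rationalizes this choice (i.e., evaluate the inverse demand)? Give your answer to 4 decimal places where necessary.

Let x_1' = x_1−12, x_2' = x_2−6. MRS = 2·x_2'/x_1' = p_1/p_2.
After buying the subsistence bundle (12, 6), a share 2/3 of the remaining income goes to x_1: x_1* = 12 + 2/3·(m − 12p_1 − 6p_2)/p_1.
Set x_1* = 20.224 in the demand function and solve for p_1: p_1 = 5.

p_1 = 5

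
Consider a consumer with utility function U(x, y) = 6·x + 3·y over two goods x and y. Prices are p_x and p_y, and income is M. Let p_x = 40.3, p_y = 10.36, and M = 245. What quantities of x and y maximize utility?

Linear utility — the consumer picks whichever good has higher MU/price: 6/40.3 = 0.1489 vs 3/10.36 = 0.2896.
y gives more utility per dollar, so spend all income on y: y* = M/p_y, x* = 0.
Numerically: x* = 0, y* = 23.6486.

x* = 0, y* = 23.6486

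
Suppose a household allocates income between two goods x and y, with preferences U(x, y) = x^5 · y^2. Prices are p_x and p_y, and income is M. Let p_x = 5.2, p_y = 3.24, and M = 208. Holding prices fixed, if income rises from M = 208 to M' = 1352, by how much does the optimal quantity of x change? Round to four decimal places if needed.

Tangency: MRS = (5/2)·y/x = p_x/p_y.
Rearranging, p_y·y = (2/5)·p_x·x. Substituting into the budget gives p_x·x·(1 + (2/5)) = M.
Demand: x*(p_x,p_y,M) = 5/7·M/p_x and y* = 2/7·M/p_y.
At p_x=5.2, p_y=3.24, M=208: x* = 5/7·208/5.2 = 28.5714.
At M' = 1352: x* = 185.7143. Change: 185.7143 − 28.5714 = 157.1429.

Δx* = 157.1429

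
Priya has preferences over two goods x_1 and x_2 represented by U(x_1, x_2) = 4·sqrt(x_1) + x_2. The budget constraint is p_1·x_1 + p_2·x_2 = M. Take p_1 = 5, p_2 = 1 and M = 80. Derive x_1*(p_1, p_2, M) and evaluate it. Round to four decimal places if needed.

x_1* = 0.16

MU_x_1 = 2/√x_1, MU_x_2 = 1. Tangency: 2/√x_1 = p_1/p_2.
Thus x_1* = (2·p_2/p_1)² — independent of M — with the rest of income spent on x_2.
Plugging in: x_1* = (2·1/5)² = 0.16.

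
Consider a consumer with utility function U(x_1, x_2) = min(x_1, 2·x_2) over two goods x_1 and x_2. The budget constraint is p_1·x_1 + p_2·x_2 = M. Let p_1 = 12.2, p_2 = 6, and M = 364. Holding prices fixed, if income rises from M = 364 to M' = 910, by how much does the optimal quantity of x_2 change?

Leontief preferences: the optimum is at the kink where x_1/2 = x_2/1, i.e. x_2 = (1/2)·x_1.
Budget: p_1·x_1 + p_2·(1/2)·x_1 = M, so (2·p_1 + p_2)·x_1 = 2·M.
Demand: x_1*(p_1,p_2,M) = 2·M/(2·p_1 + p_2), x_2* = M/(2·p_1 + p_2).
Here 2·12.2 + 6 = 30.4, giving x_2* = 11.9737.
At M' = 910: x_2* = 29.9342. Change: 29.9342 − 11.9737 = 17.9605.

Δx_2* = 17.9605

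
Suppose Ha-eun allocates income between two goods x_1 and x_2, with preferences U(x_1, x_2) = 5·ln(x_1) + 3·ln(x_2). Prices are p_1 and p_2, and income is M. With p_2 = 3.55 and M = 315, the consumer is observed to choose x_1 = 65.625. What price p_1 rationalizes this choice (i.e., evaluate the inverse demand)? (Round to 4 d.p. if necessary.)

p_1 = 3

The MRS is (5/3)·x_2/x_1. Set MRS = p_1/p_2.
So 5·p_2·x_2 = 3·p_1·x_1; combined with the budget, a share 0.625 of income goes to x_1.
Demand: x_1*(p_1,p_2,M) = 0.625·M/p_1 and x_2* = 0.375·M/p_2.
Set x_1* = 65.625 in the demand function and solve for p_1: p_1 = 3.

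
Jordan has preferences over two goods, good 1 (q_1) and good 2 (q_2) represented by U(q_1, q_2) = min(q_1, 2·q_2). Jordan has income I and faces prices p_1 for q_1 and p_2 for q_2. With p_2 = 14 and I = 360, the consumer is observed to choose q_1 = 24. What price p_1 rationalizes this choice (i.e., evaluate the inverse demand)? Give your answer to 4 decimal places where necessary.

Leontief preferences: the optimum is at the kink where q_1/2 = q_2/1, i.e. q_2 = (1/2)·q_1.
Budget: p_1·q_1 + p_2·(1/2)·q_1 = I, so (2·p_1 + p_2)·q_1 = 2·I.
Demand: q_1*(p_1,p_2,I) = 2·I/(2·p_1 + p_2), q_2* = I/(2·p_1 + p_2).
Set q_1* = 24 in the demand function and solve for p_1: p_1 = 8.

p_1 = 8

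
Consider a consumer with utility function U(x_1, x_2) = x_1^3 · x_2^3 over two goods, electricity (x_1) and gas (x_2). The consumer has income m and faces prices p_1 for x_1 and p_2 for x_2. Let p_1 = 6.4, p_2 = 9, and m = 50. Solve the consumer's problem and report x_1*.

x_1* = 3.9062

The MRS is x_2/x_1. Set MRS = p_1/p_2.
So 3·p_2·x_2 = 3·p_1·x_1; combined with the budget, a share 0.5 of income goes to x_1.
Demand: x_1*(p_1,p_2,m) = 0.5·m/p_1 and x_2* = 0.5·m/p_2.
At p_1=6.4, p_2=9, m=50: x_1* = 0.5·50/6.4 = 3.9062.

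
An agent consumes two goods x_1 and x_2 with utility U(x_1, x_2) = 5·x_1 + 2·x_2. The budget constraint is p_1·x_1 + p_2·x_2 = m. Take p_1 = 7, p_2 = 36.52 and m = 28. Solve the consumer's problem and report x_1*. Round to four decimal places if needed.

Linear utility — the consumer picks whichever good has higher MU/price: 5/7 = 0.7143 vs 2/36.52 = 0.0548.
x_1 gives more utility per dollar, so spend all income on x_1: x_1* = m/p_1, x_2* = 0.
Numerically: x_1* = 4, x_2* = 0.

x_1* = 4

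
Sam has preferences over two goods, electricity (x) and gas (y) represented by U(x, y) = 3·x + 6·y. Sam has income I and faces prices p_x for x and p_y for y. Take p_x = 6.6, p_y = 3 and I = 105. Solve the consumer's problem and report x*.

Perfect substitutes: compare marginal utility per dollar. 3/p_x vs 6/p_y → 0.4545 vs 2.
y gives more utility per dollar, so spend all income on y: y* = I/p_y, x* = 0.
Numerically: x* = 0, y* = 35.

x* = 0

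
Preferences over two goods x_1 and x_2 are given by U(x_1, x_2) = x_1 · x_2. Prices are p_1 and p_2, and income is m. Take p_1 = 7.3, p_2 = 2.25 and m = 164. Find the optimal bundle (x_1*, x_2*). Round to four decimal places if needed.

MU_x_1/MU_x_2 = (x_2)/(x_1); tangency sets this equal to p_1/p_2.
So p_2·x_2 = p_1·x_1; combined with the budget, a share 0.5 of income goes to x_1.
Demand: x_1*(p_1,p_2,m) = 0.5·m/p_1 and x_2* = 0.5·m/p_2.
At p_1=7.3, p_2=2.25, m=164: x_1* = 0.5·164/7.3 = 11.2329, x_2* = 36.4444.

x_1* = 11.2329, x_2* = 36.4444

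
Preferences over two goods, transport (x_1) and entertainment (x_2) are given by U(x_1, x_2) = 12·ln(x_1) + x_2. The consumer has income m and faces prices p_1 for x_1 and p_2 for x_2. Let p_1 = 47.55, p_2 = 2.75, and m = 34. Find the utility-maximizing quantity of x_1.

x_1* = 0.694

Set MRS = p_1/p_2: (12/x_1)/1 = p_1/p_2.
So x_1*(p_1,p_2) = 12·p_2/p_1, independent of income; and x_2* = (m − 12·p_2)/p_2.
At the given prices: x_1* = 12·2.75/47.55 = 0.694.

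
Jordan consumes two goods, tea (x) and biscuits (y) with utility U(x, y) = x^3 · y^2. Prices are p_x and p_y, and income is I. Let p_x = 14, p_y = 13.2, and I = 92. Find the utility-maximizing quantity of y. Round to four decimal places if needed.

MU_x/MU_y = (3·y)/(2·x); tangency sets this equal to p_x/p_y.
Rearranging, p_y·y = (2/3)·p_x·x. Substituting into the budget gives p_x·x·(1 + (2/3)) = I.
Demand: x*(p_x,p_y,I) = 0.6·I/p_x and y* = 0.4·I/p_y.
At p_x=14, p_y=13.2, I=92: y* = 0.4·92/13.2 = 2.7879.

y* = 2.7879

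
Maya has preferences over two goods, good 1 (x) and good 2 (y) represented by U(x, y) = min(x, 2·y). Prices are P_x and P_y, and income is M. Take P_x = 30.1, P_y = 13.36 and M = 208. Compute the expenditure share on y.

share on y = 0.1816

With perfect complements, no substitution: consume in ratio x:y = 2:1.
Budget: P_x·x + P_y·(1/2)·x = M, so (2·P_x + P_y)·x = 2·M.
Demand: x*(P_x,P_y,M) = 2·M/(2·P_x + P_y), y* = M/(2·P_x + P_y).
Here 2·30.1 + 13.36 = 73.56, giving x* = 5.6552 and y* = 2.8276.
Expenditure on y: 13.36·2.8276 = 37.7771; share = 0.1816.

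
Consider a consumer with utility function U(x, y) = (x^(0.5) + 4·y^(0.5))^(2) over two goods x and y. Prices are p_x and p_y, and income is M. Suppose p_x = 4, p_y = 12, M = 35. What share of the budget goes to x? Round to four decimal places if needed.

With the ratio pinned down, the budget gives x* = M/(p_x + p_y·(y/x)) and y* = (y/x)·x*.
Numerically y/x = 1.777778, so x* = 35/(4 + 12·1.777778) = 1.3816 and y* = 1.777778·1.3816 = 2.4561.
Expenditure on x: 4·1.3816 = 5.5263; share = 0.1579.

share on x = 0.1579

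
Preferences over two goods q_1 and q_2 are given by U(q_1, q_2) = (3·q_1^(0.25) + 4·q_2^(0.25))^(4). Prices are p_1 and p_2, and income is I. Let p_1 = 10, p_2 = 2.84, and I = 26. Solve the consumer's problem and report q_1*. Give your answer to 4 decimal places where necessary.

MU_q_1 ∝ 3·q_1^(-0.75), MU_q_2 ∝ 4·q_2^(-0.75), so MRS = (3/4)·(q_2/q_1)^(0.75) = p_1/p_2.
Hence q_2/q_1 = ((4/3)·p_1/p_2)^(1/(0.75)), i.e. raised to the 4/3 power.
Substitute q_2 = (q_2/q_1)·q_1 into the budget: q_1* = I/(p_1 + p_2·(q_2/q_1)).
Numerically q_2/q_1 = 7.861291, so q_1* = 26/(10 + 2.84·7.861291) = 0.8043.

q_1* = 0.8043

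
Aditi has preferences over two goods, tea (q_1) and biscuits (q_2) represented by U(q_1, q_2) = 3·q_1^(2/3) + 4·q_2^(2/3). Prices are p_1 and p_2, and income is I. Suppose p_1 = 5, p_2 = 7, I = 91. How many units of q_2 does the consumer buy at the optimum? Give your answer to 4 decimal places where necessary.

q_2* = 7.116

MU_q_1 ∝ 3·q_1^(-1/3), MU_q_2 ∝ 4·q_2^(-1/3), so MRS = (3/4)·(q_2/q_1)^(1/3) = p_1/p_2.
Hence q_2/q_1 = ((4/3)·p_1/p_2)^(1/(1/3)), i.e. raised to the 3 power.
Substitute q_2 = (q_2/q_1)·q_1 into the budget: q_1* = I/(p_1 + p_2·(q_2/q_1)).
Numerically q_2/q_1 = 0.863838, so q_1* = 91/(5 + 7·0.863838) = 8.2376 and q_2* = 0.863838·8.2376 = 7.116.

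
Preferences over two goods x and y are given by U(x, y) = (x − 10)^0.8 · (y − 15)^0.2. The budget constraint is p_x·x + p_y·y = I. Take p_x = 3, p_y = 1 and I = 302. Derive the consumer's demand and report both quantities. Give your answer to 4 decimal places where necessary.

x* = 78.5333, y* = 66.4

Discretionary income = 302 − 10·3 − 15·1 = 257; x* = 10 + 0.8·257/3 = 78.5333; y* = 15 + 0.2·257/1 = 66.4.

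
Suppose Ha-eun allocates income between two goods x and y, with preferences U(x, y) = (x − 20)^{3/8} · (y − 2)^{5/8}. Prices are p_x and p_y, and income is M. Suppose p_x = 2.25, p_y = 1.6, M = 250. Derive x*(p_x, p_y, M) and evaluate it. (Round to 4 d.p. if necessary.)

x* = 53.6333

Let x' = x−20, y' = y−2. MRS = (3/5)·y'/x' = p_x/p_y.
After buying the subsistence bundle (20, 2), a share 0.375 of the remaining income goes to x: x* = 20 + 0.375·(M − 20p_x − 2p_y)/p_x.
Discretionary income = 250 − 20·2.25 − 2·1.6 = 201.8; x* = 20 + 0.375·201.8/2.25 = 53.6333.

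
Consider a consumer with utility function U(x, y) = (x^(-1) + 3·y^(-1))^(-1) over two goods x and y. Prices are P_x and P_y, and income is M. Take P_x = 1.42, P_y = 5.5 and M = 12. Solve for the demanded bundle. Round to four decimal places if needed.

MU_x ∝ x^(-2), MU_y ∝ 3·y^(-2), so MRS = (1/3)·(y/x)^(2) = P_x/P_y.
Hence y/x = (3·P_x/P_y)^(1/(2)), i.e. raised to the 0.5 power.
Substitute y = (y/x)·x into the budget: x* = M/(P_x + P_y·(y/x)).
Numerically y/x = 0.880083, so x* = 12/(1.42 + 5.5·0.880083) = 1.9168 and y* = 0.880083·1.9168 = 1.6869.

x* = 1.9168, y* = 1.6869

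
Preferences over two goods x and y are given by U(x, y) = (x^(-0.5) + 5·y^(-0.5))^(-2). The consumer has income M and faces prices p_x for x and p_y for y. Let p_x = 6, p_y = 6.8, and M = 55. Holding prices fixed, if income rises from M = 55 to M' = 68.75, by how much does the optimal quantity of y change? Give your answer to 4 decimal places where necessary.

Δy* = 1.5226

MRS = MU_x/MU_y = (1/5)·(y/x)^(1.5). Set equal to p_x/p_y.
Hence y/x = (5·p_x/p_y)^(1/(1.5)), i.e. raised to the 2/3 power.
Substitute y = (y/x)·x into the budget: x* = M/(p_x + p_y·(y/x)).
Numerically y/x = 2.689934, so x* = 55/(6 + 6.8·2.689934) = 2.2642 and y* = 2.689934·2.2642 = 6.0904.
At M' = 68.75: y* = 7.6131. Change: 7.6131 − 6.0904 = 1.5226.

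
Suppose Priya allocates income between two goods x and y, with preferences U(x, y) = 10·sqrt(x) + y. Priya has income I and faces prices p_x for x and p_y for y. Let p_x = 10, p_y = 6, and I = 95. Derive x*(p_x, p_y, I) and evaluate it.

x* = 9

MU_x = 5/√x, MU_y = 1. Tangency: 5/√x = p_x/p_y.
Solve: √x = 5·p_y/p_x, so x*(p_x,p_y) = (5·p_y/p_x)², and y* = (I − p_x·x*)/p_y.
Plugging in: x* = (5·6/10)² = 9.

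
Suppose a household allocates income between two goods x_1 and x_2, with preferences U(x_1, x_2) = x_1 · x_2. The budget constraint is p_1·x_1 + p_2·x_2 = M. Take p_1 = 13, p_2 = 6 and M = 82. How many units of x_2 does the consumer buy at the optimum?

x_2* = 6.8333

The MRS is x_2/x_1. Set MRS = p_1/p_2.
Rearranging, p_2·x_2 = p_1·x_1. Substituting into the budget gives p_1·x_1·(1 + 1) = M.
Demand: x_1*(p_1,p_2,M) = 0.5·M/p_1 and x_2* = 0.5·M/p_2.
At p_1=13, p_2=6, M=82: x_2* = 0.5·82/6 = 6.8333.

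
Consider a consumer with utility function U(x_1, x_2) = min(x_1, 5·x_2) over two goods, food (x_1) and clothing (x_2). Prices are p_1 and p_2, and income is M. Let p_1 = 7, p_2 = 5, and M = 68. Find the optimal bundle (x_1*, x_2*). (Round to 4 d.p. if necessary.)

x_1* = 8.5, x_2* = 1.7

Leontief preferences: the optimum is at the kink where x_1/5 = x_2/1, i.e. x_2 = (1/5)·x_1.
Budget: p_1·x_1 + p_2·(1/5)·x_1 = M, so (5·p_1 + p_2)·x_1 = 5·M.
Demand: x_1*(p_1,p_2,M) = 5·M/(5·p_1 + p_2), x_2* = M/(5·p_1 + p_2).
Here 5·7 + 5 = 40, giving x_1* = 8.5 and x_2* = 1.7.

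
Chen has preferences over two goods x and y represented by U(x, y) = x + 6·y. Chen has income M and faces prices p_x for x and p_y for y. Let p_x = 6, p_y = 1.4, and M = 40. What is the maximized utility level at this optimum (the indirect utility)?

V = 171.4286

y gives more utility per dollar, so spend all income on y: y* = M/p_y, x* = 0.
Numerically: x* = 0, y* = 28.5714.
Utility at the optimum: U(0, 28.5714) = 171.4286.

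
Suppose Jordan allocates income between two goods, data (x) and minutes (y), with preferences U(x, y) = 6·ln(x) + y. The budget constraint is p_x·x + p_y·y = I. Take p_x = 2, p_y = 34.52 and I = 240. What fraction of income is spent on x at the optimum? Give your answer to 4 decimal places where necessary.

share on x = 0.863

At the given prices: x* = 6·34.52/2 = 103.56, and y* = 0.9525.
Expenditure on x: 2·103.56 = 207.12; share = 0.863.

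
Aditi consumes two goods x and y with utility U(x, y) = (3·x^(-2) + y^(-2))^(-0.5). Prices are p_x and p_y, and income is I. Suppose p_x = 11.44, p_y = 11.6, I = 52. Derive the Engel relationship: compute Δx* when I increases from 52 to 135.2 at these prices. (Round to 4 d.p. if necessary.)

From the CES first-order condition, 3·(y/x)^(3) = p_x/p_y.
Hence y/x = ((1/3)·p_x/p_y)^(1/(3)), i.e. raised to the 1/3 power.
Substitute y = (y/x)·x into the budget: x* = I/(p_x + p_y·(y/x)).
Numerically y/x = 0.690159, so x* = 52/(11.44 + 11.6·0.690159) = 2.6741.
At I' = 135.2: x* = 6.9526. Change: 6.9526 − 2.6741 = 4.2786.

Δx* = 4.2786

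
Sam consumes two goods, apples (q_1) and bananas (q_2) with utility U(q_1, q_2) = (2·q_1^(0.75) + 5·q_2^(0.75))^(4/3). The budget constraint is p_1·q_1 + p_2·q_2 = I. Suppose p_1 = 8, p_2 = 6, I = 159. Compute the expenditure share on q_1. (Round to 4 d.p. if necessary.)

MRS = MU_q_1/MU_q_2 = (2/5)·(q_2/q_1)^(0.25). Set equal to p_1/p_2.
Hence q_2/q_1 = ((5/2)·p_1/p_2)^(1/(0.25)), i.e. raised to the 4 power.
With the ratio pinned down, the budget gives q_1* = I/(p_1 + p_2·(q_2/q_1)) and q_2* = (q_2/q_1)·q_1*.
Numerically q_2/q_1 = 123.45679, so q_1* = 159/(8 + 6·123.45679) = 0.2124 and q_2* = 123.45679·0.2124 = 26.2169.
Expenditure on q_1: 8·0.2124 = 1.6989; share = 0.0107.

share on q_1 = 0.0107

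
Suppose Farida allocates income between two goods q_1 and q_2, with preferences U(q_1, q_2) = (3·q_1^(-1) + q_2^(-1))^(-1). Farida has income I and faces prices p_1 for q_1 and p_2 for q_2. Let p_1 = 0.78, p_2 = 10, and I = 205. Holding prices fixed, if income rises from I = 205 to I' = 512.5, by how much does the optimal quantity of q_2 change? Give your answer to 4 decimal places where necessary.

From the CES first-order condition, 3·(q_2/q_1)^(2) = p_1/p_2.
Hence q_2/q_1 = ((1/3)·p_1/p_2)^(1/(2)), i.e. raised to the 0.5 power.
Substitute q_2 = (q_2/q_1)·q_1 into the budget: q_1* = I/(p_1 + p_2·(q_2/q_1)).
Numerically q_2/q_1 = 0.161245, so q_1* = 205/(0.78 + 10·0.161245) = 85.6862 and q_2* = 0.161245·85.6862 = 13.8165.
At I' = 512.5: q_2* = 34.5412. Change: 34.5412 − 13.8165 = 20.7247.

Δq_2* = 20.7247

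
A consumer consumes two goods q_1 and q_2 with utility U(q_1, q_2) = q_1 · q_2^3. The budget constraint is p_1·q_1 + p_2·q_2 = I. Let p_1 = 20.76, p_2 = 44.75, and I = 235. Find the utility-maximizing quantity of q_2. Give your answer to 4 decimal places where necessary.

Tangency: MRS = (1/3)·q_2/q_1 = p_1/p_2.
So p_2·q_2 = 3·p_1·q_1; combined with the budget, a share 0.25 of income goes to q_1.
Demand: q_1*(p_1,p_2,I) = 0.25·I/p_1 and q_2* = 0.75·I/p_2.
At p_1=20.76, p_2=44.75, I=235: q_2* = 0.75·235/44.75 = 3.9385.

q_2* = 3.9385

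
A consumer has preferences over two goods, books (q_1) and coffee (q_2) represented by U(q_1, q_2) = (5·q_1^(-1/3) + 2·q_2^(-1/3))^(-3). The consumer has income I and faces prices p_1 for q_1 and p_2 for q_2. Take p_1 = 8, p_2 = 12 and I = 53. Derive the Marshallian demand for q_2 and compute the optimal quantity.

MRS = MU_q_1/MU_q_2 = (5/2)·(q_2/q_1)^(4/3). Set equal to p_1/p_2.
Hence q_2/q_1 = ((2/5)·p_1/p_2)^(1/(4/3)), i.e. raised to the 0.75 power.
Substitute q_2 = (q_2/q_1)·q_1 into the budget: q_1* = I/(p_1 + p_2·(q_2/q_1)).
Numerically q_2/q_1 = 0.371088, so q_1* = 53/(8 + 12·0.371088) = 4.256 and q_2* = 0.371088·4.256 = 1.5793.

q_2* = 1.5793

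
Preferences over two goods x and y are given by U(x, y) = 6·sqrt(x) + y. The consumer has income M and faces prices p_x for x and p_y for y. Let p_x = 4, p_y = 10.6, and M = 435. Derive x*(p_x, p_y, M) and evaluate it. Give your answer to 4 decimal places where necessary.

MU_x = 3/√x, MU_y = 1. Tangency: 3/√x = p_x/p_y.
Solve: √x = 3·p_y/p_x, so x*(p_x,p_y) = (3·p_y/p_x)², and y* = (M − p_x·x*)/p_y.
Plugging in: x* = (3·10.6/4)² = 63.2025.

x* = 63.2025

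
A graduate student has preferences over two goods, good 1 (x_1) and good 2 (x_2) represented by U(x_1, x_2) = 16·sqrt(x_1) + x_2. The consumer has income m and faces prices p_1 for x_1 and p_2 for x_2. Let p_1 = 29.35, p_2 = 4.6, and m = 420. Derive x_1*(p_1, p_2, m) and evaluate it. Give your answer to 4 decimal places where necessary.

Utility is quasi-linear in x_2; the FOC for x_1 is 8/√x_1 = p_1/p_2.
Solve: √x_1 = 8·p_2/p_1, so x_1*(p_1,p_2) = (8·p_2/p_1)², and x_2* = (m − p_1·x_1*)/p_2.
Plugging in: x_1* = (8·4.6/29.35)² = 1.5721.

x_1* = 1.5721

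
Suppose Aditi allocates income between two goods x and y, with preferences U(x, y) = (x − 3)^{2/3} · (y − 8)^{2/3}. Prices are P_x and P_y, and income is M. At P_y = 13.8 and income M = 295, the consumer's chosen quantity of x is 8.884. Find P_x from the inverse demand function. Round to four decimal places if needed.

P_x = 12.5

MRS = (y−8)/(x−3). Tangency with P_x/P_y gives y−8 = (P_x/P_y)·(x−3).
Substituting into the budget: x* = 3 + 0.5·(M − 3·P_x − 8·P_y)/P_x, and y* = 8 + 0.5·(…)/P_y.
Set x* = 8.884 in the demand function and solve for P_x: P_x = 12.5.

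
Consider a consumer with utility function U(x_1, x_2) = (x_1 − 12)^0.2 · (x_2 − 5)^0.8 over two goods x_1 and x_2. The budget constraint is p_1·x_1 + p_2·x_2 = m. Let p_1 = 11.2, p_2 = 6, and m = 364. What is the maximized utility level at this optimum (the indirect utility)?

Let x_1' = x_1−12, x_2' = x_2−5. MRS = (1/4)·x_2'/x_1' = p_1/p_2.
After buying the subsistence bundle (12, 5), a share 0.2 of the remaining income goes to x_1: x_1* = 12 + 0.2·(m − 12p_1 − 5p_2)/p_1.
Discretionary income = 364 − 12·11.2 − 5·6 = 199.6; x_1* = 12 + 0.2·199.6/11.2 = 15.5643; x_2* = 5 + 0.8·199.6/6 = 31.6133.
Utility at the optimum: U(15.5643, 31.6133) = 17.8022.

V = 17.8022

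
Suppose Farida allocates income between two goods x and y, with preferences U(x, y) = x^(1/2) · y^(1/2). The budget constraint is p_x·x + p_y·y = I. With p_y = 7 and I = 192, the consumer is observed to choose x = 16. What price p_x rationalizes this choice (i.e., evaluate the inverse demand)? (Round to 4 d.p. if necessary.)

p_x = 6

MU_x/MU_y = (0.5·y)/(0.5·x); tangency sets this equal to p_x/p_y.
So 0.5·p_y·y = 0.5·p_x·x; combined with the budget, a share 0.5 of income goes to x.
Demand: x*(p_x,p_y,I) = 0.5·I/p_x and y* = 0.5·I/p_y.
Set x* = 16 in the demand function and solve for p_x: p_x = 6.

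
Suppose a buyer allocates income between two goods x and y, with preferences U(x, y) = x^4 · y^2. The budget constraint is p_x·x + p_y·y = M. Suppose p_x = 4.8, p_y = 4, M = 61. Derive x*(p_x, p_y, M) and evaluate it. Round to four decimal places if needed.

x* = 8.4722

Tangency: MRS = 2·y/x = p_x/p_y.
Rearranging, p_y·y = (1/2)·p_x·x. Substituting into the budget gives p_x·x·(1 + (1/2)) = M.
Demand: x*(p_x,p_y,M) = 2/3·M/p_x and y* = 1/3·M/p_y.
At p_x=4.8, p_y=4, M=61: x* = 2/3·61/4.8 = 8.4722.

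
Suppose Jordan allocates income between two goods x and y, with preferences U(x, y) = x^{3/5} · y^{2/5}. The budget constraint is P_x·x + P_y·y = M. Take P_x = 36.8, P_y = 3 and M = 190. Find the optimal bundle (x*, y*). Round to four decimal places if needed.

x* = 3.0978, y* = 25.3333

The MRS is (3/2)·y/x. Set MRS = P_x/P_y.
So 0.6·P_y·y = 0.4·P_x·x; combined with the budget, a share 0.6 of income goes to x.
Demand: x*(P_x,P_y,M) = 0.6·M/P_x and y* = 0.4·M/P_y.
At P_x=36.8, P_y=3, M=190: x* = 0.6·190/36.8 = 3.0978, y* = 25.3333.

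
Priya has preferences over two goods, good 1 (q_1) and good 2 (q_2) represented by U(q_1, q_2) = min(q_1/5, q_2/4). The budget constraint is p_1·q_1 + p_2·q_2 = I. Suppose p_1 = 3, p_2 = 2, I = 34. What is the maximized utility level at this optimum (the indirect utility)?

With perfect complements, no substitution: consume in ratio q_1:q_2 = 5:4.
Budget: p_1·q_1 + p_2·(4/5)·q_1 = I, so (5·p_1 + 4·p_2)·q_1 = 5·I.
Demand: q_1*(p_1,p_2,I) = 5·I/(5·p_1 + 4·p_2), q_2* = 4·I/(5·p_1 + 4·p_2).
Here 5·3 + 4·2 = 23, giving q_1* = 7.3913 and q_2* = 5.913.
Utility at the optimum: U(7.3913, 5.913) = 1.4783.

V = 1.4783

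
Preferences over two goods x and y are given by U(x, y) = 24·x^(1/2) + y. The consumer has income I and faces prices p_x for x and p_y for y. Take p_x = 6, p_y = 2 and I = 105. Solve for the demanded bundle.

x* = 16, y* = 4.5

MU_x = 12/√x, MU_y = 1. Tangency: 12/√x = p_x/p_y.
Thus x* = (12·p_y/p_x)² — independent of I — with the rest of income spent on y.
Plugging in: x* = (12·2/6)² = 16, y* = 4.5.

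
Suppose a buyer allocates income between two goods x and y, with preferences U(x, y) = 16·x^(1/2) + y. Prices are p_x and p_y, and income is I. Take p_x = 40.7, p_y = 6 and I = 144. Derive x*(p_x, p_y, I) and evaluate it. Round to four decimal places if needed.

Set MRS = p_x/p_y: 8·x^(−1/2) = p_x/p_y.
Solve: √x = 8·p_y/p_x, so x*(p_x,p_y) = (8·p_y/p_x)², and y* = (I − p_x·x*)/p_y.
Plugging in: x* = (8·6/40.7)² = 1.3909.

x* = 1.3909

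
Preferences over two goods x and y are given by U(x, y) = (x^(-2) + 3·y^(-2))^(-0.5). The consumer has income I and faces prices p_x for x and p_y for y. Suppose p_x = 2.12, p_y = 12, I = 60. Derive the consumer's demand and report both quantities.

x* = 5.0713, y* = 4.1041

MU_x ∝ x^(-3), MU_y ∝ 3·y^(-3), so MRS = (1/3)·(y/x)^(3) = p_x/p_y.
Solve for the ratio: y/x = [3·p_x/p_y]^(1/3).
Substitute y = (y/x)·x into the budget: x* = I/(p_x + p_y·(y/x)).
Numerically y/x = 0.809267, so x* = 60/(2.12 + 12·0.809267) = 5.0713 and y* = 0.809267·5.0713 = 4.1041.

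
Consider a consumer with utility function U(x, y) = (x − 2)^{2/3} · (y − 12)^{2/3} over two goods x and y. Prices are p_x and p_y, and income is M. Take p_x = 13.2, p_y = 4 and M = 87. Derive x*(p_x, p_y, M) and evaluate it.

x* = 2.4773

Let x' = x−2, y' = y−12. MRS = y'/x' = p_x/p_y.
After buying the subsistence bundle (2, 12), a share 0.5 of the remaining income goes to x: x* = 2 + 0.5·(M − 2p_x − 12p_y)/p_x.
Discretionary income = 87 − 2·13.2 − 12·4 = 12.6; x* = 2 + 0.5·12.6/13.2 = 2.4773.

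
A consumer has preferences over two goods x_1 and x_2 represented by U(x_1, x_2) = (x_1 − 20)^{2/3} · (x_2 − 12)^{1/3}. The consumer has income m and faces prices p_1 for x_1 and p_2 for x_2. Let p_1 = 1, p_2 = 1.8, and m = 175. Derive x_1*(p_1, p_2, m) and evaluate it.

x_1* = 108.9333

This is Cobb-Douglas in (x_1−20, x_2−12): tangency gives 2/3·p_2·(x_2−12) = 1/3·p_1·(x_1−20).
After buying the subsistence bundle (20, 12), a share 2/3 of the remaining income goes to x_1: x_1* = 20 + 2/3·(m − 20p_1 − 12p_2)/p_1.
Discretionary income = 175 − 20·1 − 12·1.8 = 133.4; x_1* = 20 + 2/3·133.4/1 = 108.9333.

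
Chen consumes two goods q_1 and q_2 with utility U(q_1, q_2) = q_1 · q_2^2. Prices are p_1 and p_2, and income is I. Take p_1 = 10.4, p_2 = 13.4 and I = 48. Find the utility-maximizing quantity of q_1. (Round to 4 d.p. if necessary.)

q_1* = 1.5385

Tangency: MRS = (1/2)·q_2/q_1 = p_1/p_2.
Rearranging, p_2·q_2 = 2·p_1·q_1. Substituting into the budget gives p_1·q_1·(1 + 2) = I.
Demand: q_1*(p_1,p_2,I) = 1/3·I/p_1 and q_2* = 2/3·I/p_2.
At p_1=10.4, p_2=13.4, I=48: q_1* = 1/3·48/10.4 = 1.5385.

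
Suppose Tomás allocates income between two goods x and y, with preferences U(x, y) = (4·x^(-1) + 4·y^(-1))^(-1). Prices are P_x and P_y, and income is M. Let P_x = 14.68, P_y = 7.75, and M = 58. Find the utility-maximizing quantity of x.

From the CES first-order condition, (y/x)^(2) = P_x/P_y.
Hence y/x = (P_x/P_y)^(1/(2)), i.e. raised to the 0.5 power.
With the ratio pinned down, the budget gives x* = M/(P_x + P_y·(y/x)) and y* = (y/x)·x*.
Numerically y/x = 1.376297, so x* = 58/(14.68 + 7.75·1.376297) = 2.2883.

x* = 2.2883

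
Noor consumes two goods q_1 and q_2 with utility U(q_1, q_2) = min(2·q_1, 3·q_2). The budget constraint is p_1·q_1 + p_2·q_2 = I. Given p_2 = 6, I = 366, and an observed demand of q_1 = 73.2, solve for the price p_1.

p_1 = 1

Leontief preferences: the optimum is at the kink where q_1/3 = q_2/2, i.e. q_2 = (2/3)·q_1.
Budget: p_1·q_1 + p_2·(2/3)·q_1 = I, so (3·p_1 + 2·p_2)·q_1 = 3·I.
Demand: q_1*(p_1,p_2,I) = 3·I/(3·p_1 + 2·p_2), q_2* = 2·I/(3·p_1 + 2·p_2).
Set q_1* = 73.2 in the demand function and solve for p_1: p_1 = 1.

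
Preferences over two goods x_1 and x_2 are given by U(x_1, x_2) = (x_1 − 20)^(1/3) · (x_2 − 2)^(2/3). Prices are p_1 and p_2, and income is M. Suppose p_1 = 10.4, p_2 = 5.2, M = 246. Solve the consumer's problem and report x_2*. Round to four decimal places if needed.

After buying the subsistence bundle (20, 2), a share 1/3 of the remaining income goes to x_1: x_1* = 20 + 1/3·(M − 20p_1 − 2p_2)/p_1.
Discretionary income = 246 − 20·10.4 − 2·5.2 = 27.6; x_2* = 2 + 2/3·27.6/5.2 = 5.5385.

x_2* = 5.5385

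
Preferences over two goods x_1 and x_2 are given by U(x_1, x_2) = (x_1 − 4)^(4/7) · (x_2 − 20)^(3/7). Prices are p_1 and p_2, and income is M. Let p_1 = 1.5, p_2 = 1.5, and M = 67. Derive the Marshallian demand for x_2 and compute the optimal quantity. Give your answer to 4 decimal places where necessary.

Let x_1' = x_1−4, x_2' = x_2−20. MRS = (4/3)·x_2'/x_1' = p_1/p_2.
Substituting into the budget: x_1* = 4 + 4/7·(M − 4·p_1 − 20·p_2)/p_1, and x_2* = 20 + 3/7·(…)/p_2.
Discretionary income = 67 − 4·1.5 − 20·1.5 = 31; x_2* = 20 + 3/7·31/1.5 = 28.8571.

x_2* = 28.8571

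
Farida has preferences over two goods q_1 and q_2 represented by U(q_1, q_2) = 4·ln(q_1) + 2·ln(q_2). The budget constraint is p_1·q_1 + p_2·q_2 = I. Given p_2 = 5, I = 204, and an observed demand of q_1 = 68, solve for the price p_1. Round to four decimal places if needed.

p_1 = 2

MU_q_1/MU_q_2 = (4·q_2)/(2·q_1); tangency sets this equal to p_1/p_2.
Rearranging, p_2·q_2 = (1/2)·p_1·q_1. Substituting into the budget gives p_1·q_1·(1 + (1/2)) = I.
Demand: q_1*(p_1,p_2,I) = 2/3·I/p_1 and q_2* = 1/3·I/p_2.
Set q_1* = 68 in the demand function and solve for p_1: p_1 = 2.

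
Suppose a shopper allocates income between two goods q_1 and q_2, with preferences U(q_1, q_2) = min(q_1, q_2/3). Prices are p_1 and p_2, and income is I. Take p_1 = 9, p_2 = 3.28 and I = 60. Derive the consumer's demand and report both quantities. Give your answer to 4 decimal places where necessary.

q_1* = 3.1847, q_2* = 9.5541

Here 9 + 3·3.28 = 18.84, giving q_1* = 3.1847 and q_2* = 9.5541.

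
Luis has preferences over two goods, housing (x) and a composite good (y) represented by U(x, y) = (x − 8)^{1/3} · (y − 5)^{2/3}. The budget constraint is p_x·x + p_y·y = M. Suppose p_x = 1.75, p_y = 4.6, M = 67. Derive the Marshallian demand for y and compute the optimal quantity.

MRS = (1/2)·(y−5)/(x−8). Tangency with p_x/p_y gives y−5 = 2·(p_x/p_y)·(x−8).
After buying the subsistence bundle (8, 5), a share 1/3 of the remaining income goes to x: x* = 8 + 1/3·(M − 8p_x − 5p_y)/p_x.
Discretionary income = 67 − 8·1.75 − 5·4.6 = 30; y* = 5 + 2/3·30/4.6 = 9.3478.

y* = 9.3478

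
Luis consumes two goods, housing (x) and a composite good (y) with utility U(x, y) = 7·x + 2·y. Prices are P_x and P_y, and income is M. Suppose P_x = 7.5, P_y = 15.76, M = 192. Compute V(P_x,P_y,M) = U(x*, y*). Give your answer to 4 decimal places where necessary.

V = 179.2

Linear utility — the consumer picks whichever good has higher MU/price: 7/7.5 = 0.9333 vs 2/15.76 = 0.1269.
x gives more utility per dollar, so spend all income on x: x* = M/P_x, y* = 0.
Numerically: x* = 25.6, y* = 0.
Utility at the optimum: U(25.6, 0) = 179.2.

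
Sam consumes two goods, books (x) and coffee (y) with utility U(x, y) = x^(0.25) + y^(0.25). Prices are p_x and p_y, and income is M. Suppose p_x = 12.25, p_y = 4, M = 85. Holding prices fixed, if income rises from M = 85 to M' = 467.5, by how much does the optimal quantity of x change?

With the ratio pinned down, the budget gives x* = M/(p_x + p_y·(y/x)) and y* = (y/x)·x*.
Numerically y/x = 4.447352, so x* = 85/(12.25 + 4·4.447352) = 2.8296.
At M' = 467.5: x* = 15.5629. Change: 15.5629 − 2.8296 = 12.7333.

Δx* = 12.7333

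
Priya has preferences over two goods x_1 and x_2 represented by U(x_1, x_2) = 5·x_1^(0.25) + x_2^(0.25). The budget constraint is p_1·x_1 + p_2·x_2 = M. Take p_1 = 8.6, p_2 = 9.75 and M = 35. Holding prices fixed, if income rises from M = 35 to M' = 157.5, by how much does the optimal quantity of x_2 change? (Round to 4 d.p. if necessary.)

MRS = MU_x_1/MU_x_2 = 5·(x_2/x_1)^(0.75). Set equal to p_1/p_2.
Solve for the ratio: x_2/x_1 = [(1/5)·p_1/p_2]^(4/3).
Substitute x_2 = (x_2/x_1)·x_1 into the budget: x_1* = M/(p_1 + p_2·(x_2/x_1)).
Numerically x_2/x_1 = 0.098938, so x_1* = 35/(8.6 + 9.75·0.098938) = 3.6593 and x_2* = 0.098938·3.6593 = 0.362.
At M' = 157.5: x_2* = 1.6292. Change: 1.6292 − 0.362 = 1.2672.

Δx_2* = 1.2672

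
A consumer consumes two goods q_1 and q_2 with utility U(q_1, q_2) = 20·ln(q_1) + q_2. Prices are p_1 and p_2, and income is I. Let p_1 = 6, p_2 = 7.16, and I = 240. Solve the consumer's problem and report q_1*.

MU_q_1 = 20/q_1, MU_q_2 = 1. Tangency: 20/q_1 = p_1/p_2.
So q_1*(p_1,p_2) = 20·p_2/p_1, independent of income; and q_2* = (I − 20·p_2)/p_2.
At the given prices: q_1* = 20·7.16/6 = 23.8667.

q_1* = 23.8667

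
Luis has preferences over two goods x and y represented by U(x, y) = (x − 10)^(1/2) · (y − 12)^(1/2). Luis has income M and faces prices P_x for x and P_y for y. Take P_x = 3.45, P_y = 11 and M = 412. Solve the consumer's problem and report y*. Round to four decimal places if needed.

This is Cobb-Douglas in (x−10, y−12): tangency gives 0.5·P_y·(y−12) = 0.5·P_x·(x−10).
After buying the subsistence bundle (10, 12), a share 0.5 of the remaining income goes to x: x* = 10 + 0.5·(M − 10P_x − 12P_y)/P_x.
Discretionary income = 412 − 10·3.45 − 12·11 = 245.5; y* = 12 + 0.5·245.5/11 = 23.1591.

y* = 23.1591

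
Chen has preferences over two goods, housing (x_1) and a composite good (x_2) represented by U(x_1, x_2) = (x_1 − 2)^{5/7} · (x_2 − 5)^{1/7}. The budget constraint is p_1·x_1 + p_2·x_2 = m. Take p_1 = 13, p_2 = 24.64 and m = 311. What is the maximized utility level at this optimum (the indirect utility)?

V = 5.3853

This is Cobb-Douglas in (x_1−2, x_2−5): tangency gives 5/7·p_2·(x_2−5) = 1/7·p_1·(x_1−2).
Substituting into the budget: x_1* = 2 + 5/6·(m − 2·p_1 − 5·p_2)/p_1, and x_2* = 5 + 1/6·(…)/p_2.
Discretionary income = 311 − 2·13 − 5·24.64 = 161.8; x_1* = 2 + 5/6·161.8/13 = 12.3718; x_2* = 5 + 1/6·161.8/24.64 = 6.0944.
Utility at the optimum: U(12.3718, 6.0944) = 5.3853.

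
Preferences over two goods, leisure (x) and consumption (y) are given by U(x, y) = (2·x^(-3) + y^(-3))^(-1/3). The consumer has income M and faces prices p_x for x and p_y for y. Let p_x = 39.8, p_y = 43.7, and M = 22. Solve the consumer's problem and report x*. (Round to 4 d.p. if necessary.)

x* = 0.2906

MRS = MU_x/MU_y = 2·(y/x)^(4). Set equal to p_x/p_y.
Solve for the ratio: y/x = [(1/2)·p_x/p_y]^(0.25).
Substitute y = (y/x)·x into the budget: x* = M/(p_x + p_y·(y/x)).
Numerically y/x = 0.821472, so x* = 22/(39.8 + 43.7·0.821472) = 0.2906.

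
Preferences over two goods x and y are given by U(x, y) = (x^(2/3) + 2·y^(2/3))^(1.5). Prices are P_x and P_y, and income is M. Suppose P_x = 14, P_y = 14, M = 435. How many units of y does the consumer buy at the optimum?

Numerically y/x = 8, so x* = 435/(14 + 14·8) = 3.4524 and y* = 8·3.4524 = 27.619.

y* = 27.619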